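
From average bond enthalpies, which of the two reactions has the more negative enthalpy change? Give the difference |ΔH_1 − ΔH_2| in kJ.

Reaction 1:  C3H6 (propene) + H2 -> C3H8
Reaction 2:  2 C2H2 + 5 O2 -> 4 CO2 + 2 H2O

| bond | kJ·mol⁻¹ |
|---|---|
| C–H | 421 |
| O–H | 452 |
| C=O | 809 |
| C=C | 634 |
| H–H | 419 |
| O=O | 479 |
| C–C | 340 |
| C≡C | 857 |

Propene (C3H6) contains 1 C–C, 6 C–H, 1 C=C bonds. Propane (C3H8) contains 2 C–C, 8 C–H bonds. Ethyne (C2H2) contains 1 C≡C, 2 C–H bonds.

Reaction 1:
  Bonds broken (reactants):
    C–C: 1 × 340 = 340
    C–H: 6 × 421 = 2526
    C=C: 1 × 634 = 634
    H–H: 1 × 419 = 419
    Σ(broken) = 3919 kJ
  Bonds formed (products):
    C–C: 2 × 340 = 680
    C–H: 8 × 421 = 3368
    Σ(formed) = 4048 kJ
  ΔH_1 = 3919 − 4048 = −129 kJ
Reaction 2:
  Bonds broken (reactants):
    C≡C: 2 × 857 = 1714
    C–H: 4 × 421 = 1684
    O=O: 5 × 479 = 2395
    Σ(broken) = 5793 kJ
  Bonds formed (products):
    C=O: 8 × 809 = 6472
    O–H: 4 × 452 = 1808
    Σ(formed) = 8280 kJ
  ΔH_2 = 5793 − 8280 = −2487 kJ
ΔH_1 − ΔH_2 = +2358 kJ, so reaction 2 has the more negative ΔH; |ΔH_1 − ΔH_2| = 2358 kJ.

Reaction 2, by 2358 kJ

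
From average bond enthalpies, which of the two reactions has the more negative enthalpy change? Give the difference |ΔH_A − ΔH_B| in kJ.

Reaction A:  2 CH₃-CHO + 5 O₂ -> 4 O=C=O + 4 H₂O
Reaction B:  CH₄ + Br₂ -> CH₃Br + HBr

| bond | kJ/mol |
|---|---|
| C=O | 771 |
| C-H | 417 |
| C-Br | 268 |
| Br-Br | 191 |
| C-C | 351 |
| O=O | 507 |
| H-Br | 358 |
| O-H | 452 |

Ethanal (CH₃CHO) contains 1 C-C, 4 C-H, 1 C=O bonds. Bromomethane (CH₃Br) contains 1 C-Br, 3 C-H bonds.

Reaction A, by 1651 kJ

Reaction A:
  Bonds broken (reactants):
    C-C: 2 × 351 = 702
    C-H: 8 × 417 = 3336
    C=O: 2 × 771 = 1542
    O=O: 5 × 507 = 2535
    Σ(broken) = 8115 kJ
  Bonds formed (products):
    C=O: 8 × 771 = 6168
    O-H: 8 × 452 = 3616
    Σ(formed) = 9784 kJ
  ΔH_A = 8115 − 9784 = −1669 kJ
Reaction B:
  Bonds broken (reactants):
    Br-Br: 1 × 191 = 191
    C-H: 4 × 417 = 1668
    Σ(broken) = 1859 kJ
  Bonds formed (products):
    C-Br: 1 × 268 = 268
    C-H: 3 × 417 = 1251
    H-Br: 1 × 358 = 358
    Σ(formed) = 1877 kJ
  ΔH_B = 1859 − 1877 = −18 kJ
ΔH_A − ΔH_B = −1651 kJ, so reaction A has the more negative ΔH; |ΔH_A − ΔH_B| = 1651 kJ.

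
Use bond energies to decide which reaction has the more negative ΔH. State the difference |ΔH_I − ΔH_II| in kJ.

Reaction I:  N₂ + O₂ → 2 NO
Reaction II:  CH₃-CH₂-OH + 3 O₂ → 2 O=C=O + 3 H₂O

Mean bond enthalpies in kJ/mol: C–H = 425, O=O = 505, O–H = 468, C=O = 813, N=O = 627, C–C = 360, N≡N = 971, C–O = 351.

Reaction I:
  Bonds broken (reactants):
    N≡N: 1 × 971 = 971
    O=O: 1 × 505 = 505
    Σ(broken) = 1476 kJ
  Bonds formed (products):
    N=O: 2 × 627 = 1254
    Σ(formed) = 1254 kJ
  ΔH_I = 1476 − 1254 = +222 kJ
Reaction II:
  Bonds broken (reactants):
    C–C: 1 × 360 = 360
    C–H: 5 × 425 = 2125
    C–O: 1 × 351 = 351
    O–H: 1 × 468 = 468
    O=O: 3 × 505 = 1515
    Σ(broken) = 4819 kJ
  Bonds formed (products):
    C=O: 4 × 813 = 3252
    O–H: 6 × 468 = 2808
    Σ(formed) = 6060 kJ
  ΔH_II = 4819 − 6060 = −1241 kJ
ΔH_I − ΔH_II = +1463 kJ, so reaction II has the more negative ΔH; |ΔH_I − ΔH_II| = 1463 kJ.

Reaction II, by 1463 kJ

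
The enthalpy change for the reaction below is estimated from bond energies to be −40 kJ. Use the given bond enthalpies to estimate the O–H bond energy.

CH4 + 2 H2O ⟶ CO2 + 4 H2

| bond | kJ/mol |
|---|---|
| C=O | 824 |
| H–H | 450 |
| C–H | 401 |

D(O–H) ≈ 451 kJ/mol

Let D be the O–H bond energy.
Σ(broken) = 4×401 + 4×D = 1604 + 4D
Σ(formed) = 2×824 + 4×450 = 3448
ΔH = Σ(broken) − Σ(formed) = (1604 + 4D) − (3448) = −1844 + 4D
Setting this equal to −40 kJ gives 4D = 1804, so D = 451 kJ/mol.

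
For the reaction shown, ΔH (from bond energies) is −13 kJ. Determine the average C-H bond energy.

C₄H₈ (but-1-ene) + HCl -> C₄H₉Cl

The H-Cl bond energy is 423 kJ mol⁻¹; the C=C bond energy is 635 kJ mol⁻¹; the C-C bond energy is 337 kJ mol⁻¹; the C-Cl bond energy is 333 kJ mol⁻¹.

D(C-H) ≈ 401 kJ/mol

Let D be the C-H bond energy.
Σ(broken) = 2×337 + 8×D + 1×635 + 1×423 = 1732 + 8D
Σ(formed) = 3×337 + 1×333 + 9×D = 1344 + 9D
ΔH = Σ(broken) − Σ(formed) = (1732 + 8D) − (1344 + 9D) = +388 − D
Setting this equal to −13 kJ gives D = 401 kJ/mol.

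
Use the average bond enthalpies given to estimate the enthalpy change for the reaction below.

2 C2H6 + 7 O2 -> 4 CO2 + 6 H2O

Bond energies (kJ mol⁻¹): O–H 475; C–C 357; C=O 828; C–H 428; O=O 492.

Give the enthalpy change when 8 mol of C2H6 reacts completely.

Bonds broken (reactants):
  C–C: 2 × 357 = 714
  C–H: 12 × 428 = 5136
  O=O: 7 × 492 = 3444
  Σ(broken) = 9294 kJ
Bonds formed (products):
  C=O: 8 × 828 = 6624
  O–H: 12 × 475 = 5700
  Σ(formed) = 12324 kJ
ΔH = Σ(broken) − Σ(formed) = 9294 − 12324 = −3030 kJ
For 4× the reaction as written: 4 × (−3030) = −12120 kJ

ΔH = −12120 kJ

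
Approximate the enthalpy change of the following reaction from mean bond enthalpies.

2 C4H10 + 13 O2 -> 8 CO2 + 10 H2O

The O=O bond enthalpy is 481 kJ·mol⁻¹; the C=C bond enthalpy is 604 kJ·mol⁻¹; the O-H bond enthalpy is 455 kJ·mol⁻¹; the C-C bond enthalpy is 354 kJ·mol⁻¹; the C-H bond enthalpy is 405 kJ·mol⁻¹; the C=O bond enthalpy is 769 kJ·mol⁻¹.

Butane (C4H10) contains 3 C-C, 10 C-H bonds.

ΔH ≈ −4927 kJ

Bonds broken (reactants):
  C-C: 6 × 354 = 2124
  C-H: 20 × 405 = 8100
  O=O: 13 × 481 = 6253
  Σ(broken) = 16477 kJ
Bonds formed (products):
  C=O: 16 × 769 = 12304
  O-H: 20 × 455 = 9100
  Σ(formed) = 21404 kJ
ΔH = Σ(broken) − Σ(formed) = 16477 − 21404 = −4927 kJ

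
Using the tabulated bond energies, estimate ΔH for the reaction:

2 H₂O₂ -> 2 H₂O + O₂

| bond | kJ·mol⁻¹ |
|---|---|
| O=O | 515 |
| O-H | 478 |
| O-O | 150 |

Bonds broken (reactants):
  O-H: 4 × 478 = 1912
  O-O: 2 × 150 = 300
  Σ(broken) = 2212 kJ
Bonds formed (products):
  O-H: 4 × 478 = 1912
  O=O: 1 × 515 = 515
  Σ(formed) = 2427 kJ
ΔH = Σ(broken) − Σ(formed) = 2212 − 2427 = −215 kJ

ΔH ≈ −215 kJ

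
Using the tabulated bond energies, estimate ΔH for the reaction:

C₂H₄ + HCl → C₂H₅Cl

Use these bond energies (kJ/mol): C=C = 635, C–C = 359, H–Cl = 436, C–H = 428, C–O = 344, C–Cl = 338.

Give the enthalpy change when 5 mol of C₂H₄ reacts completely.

ΔH = −270 kJ

Bonds broken (reactants):
  C–H: 4 × 428 = 1712
  C=C: 1 × 635 = 635
  H–Cl: 1 × 436 = 436
  Σ(broken) = 2783 kJ
Bonds formed (products):
  C–C: 1 × 359 = 359
  C–Cl: 1 × 338 = 338
  C–H: 5 × 428 = 2140
  Σ(formed) = 2837 kJ
ΔH = Σ(broken) − Σ(formed) = 2783 − 2837 = −54 kJ
For 5× the reaction as written: 5 × (−54) = −270 kJ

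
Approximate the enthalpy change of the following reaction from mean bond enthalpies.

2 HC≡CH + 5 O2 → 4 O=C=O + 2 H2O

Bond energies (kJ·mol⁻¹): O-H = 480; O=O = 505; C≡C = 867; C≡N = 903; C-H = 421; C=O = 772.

Bonds broken (reactants):
  C≡C: 2 × 867 = 1734
  C-H: 4 × 421 = 1684
  O=O: 5 × 505 = 2525
  Σ(broken) = 5943 kJ
Bonds formed (products):
  C=O: 8 × 772 = 6176
  O-H: 4 × 480 = 1920
  Σ(formed) = 8096 kJ
ΔH = Σ(broken) − Σ(formed) = 5943 − 8096 = −2153 kJ

ΔH ≈ −2153 kJ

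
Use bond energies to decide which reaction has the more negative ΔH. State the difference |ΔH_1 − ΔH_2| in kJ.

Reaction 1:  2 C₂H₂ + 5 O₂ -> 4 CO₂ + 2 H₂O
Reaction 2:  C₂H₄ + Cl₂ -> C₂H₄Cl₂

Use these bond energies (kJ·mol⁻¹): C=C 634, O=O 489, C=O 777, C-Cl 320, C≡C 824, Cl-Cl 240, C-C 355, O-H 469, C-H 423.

Reaction 1:
  Bonds broken (reactants):
    C≡C: 2 × 824 = 1648
    C-H: 4 × 423 = 1692
    O=O: 5 × 489 = 2445
    Σ(broken) = 5785 kJ
  Bonds formed (products):
    C=O: 8 × 777 = 6216
    O-H: 4 × 469 = 1876
    Σ(formed) = 8092 kJ
  ΔH_1 = 5785 − 8092 = −2307 kJ
Reaction 2:
  Bonds broken (reactants):
    C-H: 4 × 423 = 1692
    C=C: 1 × 634 = 634
    Cl-Cl: 1 × 240 = 240
    Σ(broken) = 2566 kJ
  Bonds formed (products):
    C-C: 1 × 355 = 355
    C-Cl: 2 × 320 = 640
    C-H: 4 × 423 = 1692
    Σ(formed) = 2687 kJ
  ΔH_2 = 2566 − 2687 = −121 kJ
ΔH_1 − ΔH_2 = −2186 kJ, so reaction 1 has the more negative ΔH; |ΔH_1 − ΔH_2| = 2186 kJ.

Reaction 1, by 2186 kJ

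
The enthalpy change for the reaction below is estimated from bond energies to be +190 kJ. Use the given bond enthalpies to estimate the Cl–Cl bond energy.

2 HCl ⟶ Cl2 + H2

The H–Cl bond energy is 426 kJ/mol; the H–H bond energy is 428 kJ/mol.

D(Cl–Cl) ≈ 234 kJ/mol

Let D be the Cl–Cl bond energy.
Σ(broken) = 2×426 = 852
Σ(formed) = 1×D + 1×428 = 428 + D
ΔH = Σ(broken) − Σ(formed) = (852) − (428 + D) = +424 − D
Setting this equal to +190 kJ gives D = 234 kJ/mol.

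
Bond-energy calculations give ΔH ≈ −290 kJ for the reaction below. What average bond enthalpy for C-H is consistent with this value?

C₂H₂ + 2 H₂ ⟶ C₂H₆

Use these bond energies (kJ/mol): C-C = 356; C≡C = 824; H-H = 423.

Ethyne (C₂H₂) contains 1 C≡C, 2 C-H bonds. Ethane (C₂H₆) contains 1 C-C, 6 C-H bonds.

D(C-H) ≈ 401 kJ/mol

Let D be the C-H bond energy.
Σ(broken) = 1×824 + 2×D + 2×423 = 1670 + 2D
Σ(formed) = 1×356 + 6×D = 356 + 6D
ΔH = Σ(broken) − Σ(formed) = (1670 + 2D) − (356 + 6D) = +1314 − 4D
Setting this equal to −290 kJ gives 4D = 1604, so D = 401 kJ/mol.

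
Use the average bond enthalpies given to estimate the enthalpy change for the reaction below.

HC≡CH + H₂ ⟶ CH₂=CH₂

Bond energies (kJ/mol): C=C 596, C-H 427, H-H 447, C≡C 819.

ΔH ≈ −184 kJ

Bonds broken (reactants):
  C≡C: 1 × 819 = 819
  C-H: 2 × 427 = 854
  H-H: 1 × 447 = 447
  Σ(broken) = 2120 kJ
Bonds formed (products):
  C-H: 4 × 427 = 1708
  C=C: 1 × 596 = 596
  Σ(formed) = 2304 kJ
ΔH = Σ(broken) − Σ(formed) = 2120 − 2304 = −184 kJ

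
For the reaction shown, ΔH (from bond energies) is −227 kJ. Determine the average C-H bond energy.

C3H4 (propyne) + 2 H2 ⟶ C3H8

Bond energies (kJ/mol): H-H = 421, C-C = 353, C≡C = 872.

Let D be the C-H bond energy.
Σ(broken) = 1×872 + 1×353 + 4×D + 2×421 = 2067 + 4D
Σ(formed) = 2×353 + 8×D = 706 + 8D
ΔH = Σ(broken) − Σ(formed) = (2067 + 4D) − (706 + 8D) = +1361 − 4D
Setting this equal to −227 kJ gives 4D = 1588, so D = 397 kJ/mol.

D(C-H) ≈ 397 kJ/mol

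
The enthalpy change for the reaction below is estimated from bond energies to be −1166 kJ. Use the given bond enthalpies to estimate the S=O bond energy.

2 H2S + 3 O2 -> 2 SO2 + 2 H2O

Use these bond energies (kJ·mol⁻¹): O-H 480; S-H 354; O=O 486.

D(S=O) ≈ 530 kJ/mol

Let D be the S=O bond energy.
Σ(broken) = 3×486 + 4×354 = 2874
Σ(formed) = 4×480 + 4×D = 1920 + 4D
ΔH = Σ(broken) − Σ(formed) = (2874) − (1920 + 4D) = +954 − 4D
Setting this equal to −1166 kJ gives 4D = 2120, so D = 530 kJ/mol.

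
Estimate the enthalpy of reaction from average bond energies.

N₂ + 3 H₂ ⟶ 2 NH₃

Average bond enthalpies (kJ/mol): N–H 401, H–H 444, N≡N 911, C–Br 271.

ΔH ≈ −163 kJ

Bonds broken (reactants):
  H–H: 3 × 444 = 1332
  N≡N: 1 × 911 = 911
  Σ(broken) = 2243 kJ
Bonds formed (products):
  N–H: 6 × 401 = 2406
  Σ(formed) = 2406 kJ
ΔH = Σ(broken) − Σ(formed) = 2243 − 2406 = −163 kJ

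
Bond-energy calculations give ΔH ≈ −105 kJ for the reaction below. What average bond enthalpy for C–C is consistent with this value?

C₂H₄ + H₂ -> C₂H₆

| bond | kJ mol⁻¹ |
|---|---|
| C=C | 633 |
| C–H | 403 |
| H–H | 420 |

D(C–C) ≈ 352 kJ/mol

Let D be the C–C bond energy.
Σ(broken) = 4×403 + 1×633 + 1×420 = 2665
Σ(formed) = 1×D + 6×403 = 2418 + D
ΔH = Σ(broken) − Σ(formed) = (2665) − (2418 + D) = +247 − D
Setting this equal to −105 kJ gives D = 352 kJ/mol.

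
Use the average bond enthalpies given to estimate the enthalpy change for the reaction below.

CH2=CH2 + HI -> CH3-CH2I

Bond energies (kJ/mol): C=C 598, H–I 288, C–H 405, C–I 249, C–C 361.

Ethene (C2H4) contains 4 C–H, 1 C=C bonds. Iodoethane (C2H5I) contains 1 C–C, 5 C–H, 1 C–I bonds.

ΔH ≈ −129 kJ

Bonds broken (reactants):
  C–H: 4 × 405 = 1620
  C=C: 1 × 598 = 598
  H–I: 1 × 288 = 288
  Σ(broken) = 2506 kJ
Bonds formed (products):
  C–C: 1 × 361 = 361
  C–H: 5 × 405 = 2025
  C–I: 1 × 249 = 249
  Σ(formed) = 2635 kJ
ΔH = Σ(broken) − Σ(formed) = 2506 − 2635 = −129 kJ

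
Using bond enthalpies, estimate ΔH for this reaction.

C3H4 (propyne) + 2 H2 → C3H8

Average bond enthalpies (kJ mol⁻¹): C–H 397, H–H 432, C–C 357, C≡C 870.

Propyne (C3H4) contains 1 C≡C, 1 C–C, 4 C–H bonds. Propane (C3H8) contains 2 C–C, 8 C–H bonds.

Bonds broken (reactants):
  C≡C: 1 × 870 = 870
  C–C: 1 × 357 = 357
  C–H: 4 × 397 = 1588
  H–H: 2 × 432 = 864
  Σ(broken) = 3679 kJ
Bonds formed (products):
  C–C: 2 × 357 = 714
  C–H: 8 × 397 = 3176
  Σ(formed) = 3890 kJ
ΔH = Σ(broken) − Σ(formed) = 3679 − 3890 = −211 kJ

ΔH ≈ −211 kJ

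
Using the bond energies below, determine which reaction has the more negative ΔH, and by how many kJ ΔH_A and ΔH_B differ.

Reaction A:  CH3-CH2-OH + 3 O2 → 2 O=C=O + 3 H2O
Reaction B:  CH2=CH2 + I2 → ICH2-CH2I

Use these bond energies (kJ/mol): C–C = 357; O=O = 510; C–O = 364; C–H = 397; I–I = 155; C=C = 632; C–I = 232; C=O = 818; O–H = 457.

Reaction A, by 1287 kJ

Reaction A:
  Bonds broken (reactants):
    C–C: 1 × 357 = 357
    C–H: 5 × 397 = 1985
    C–O: 1 × 364 = 364
    O–H: 1 × 457 = 457
    O=O: 3 × 510 = 1530
    Σ(broken) = 4693 kJ
  Bonds formed (products):
    C=O: 4 × 818 = 3272
    O–H: 6 × 457 = 2742
    Σ(formed) = 6014 kJ
  ΔH_A = 4693 − 6014 = −1321 kJ
Reaction B:
  Bonds broken (reactants):
    C–H: 4 × 397 = 1588
    C=C: 1 × 632 = 632
    I–I: 1 × 155 = 155
    Σ(broken) = 2375 kJ
  Bonds formed (products):
    C–C: 1 × 357 = 357
    C–H: 4 × 397 = 1588
    C–I: 2 × 232 = 464
    Σ(formed) = 2409 kJ
  ΔH_B = 2375 − 2409 = −34 kJ
ΔH_A − ΔH_B = −1287 kJ, so reaction A has the more negative ΔH; |ΔH_A − ΔH_B| = 1287 kJ.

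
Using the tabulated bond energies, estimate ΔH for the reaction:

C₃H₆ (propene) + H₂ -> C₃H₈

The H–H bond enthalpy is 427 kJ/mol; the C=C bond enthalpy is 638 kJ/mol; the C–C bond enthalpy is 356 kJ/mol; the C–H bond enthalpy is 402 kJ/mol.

ΔH ≈ −95 kJ

Bonds broken (reactants):
  C–C: 1 × 356 = 356
  C–H: 6 × 402 = 2412
  C=C: 1 × 638 = 638
  H–H: 1 × 427 = 427
  Σ(broken) = 3833 kJ
Bonds formed (products):
  C–C: 2 × 356 = 712
  C–H: 8 × 402 = 3216
  Σ(formed) = 3928 kJ
ΔH = Σ(broken) − Σ(formed) = 3833 − 3928 = −95 kJ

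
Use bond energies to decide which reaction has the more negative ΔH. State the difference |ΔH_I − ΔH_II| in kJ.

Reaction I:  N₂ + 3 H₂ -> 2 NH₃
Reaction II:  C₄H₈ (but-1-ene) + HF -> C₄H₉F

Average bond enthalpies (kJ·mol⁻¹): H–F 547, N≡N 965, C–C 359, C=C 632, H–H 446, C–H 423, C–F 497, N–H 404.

Reaction I, by 21 kJ

Reaction I:
  Bonds broken (reactants):
    H–H: 3 × 446 = 1338
    N≡N: 1 × 965 = 965
    Σ(broken) = 2303 kJ
  Bonds formed (products):
    N–H: 6 × 404 = 2424
    Σ(formed) = 2424 kJ
  ΔH_I = 2303 − 2424 = −121 kJ
Reaction II:
  Bonds broken (reactants):
    C–C: 2 × 359 = 718
    C–H: 8 × 423 = 3384
    C=C: 1 × 632 = 632
    H–F: 1 × 547 = 547
    Σ(broken) = 5281 kJ
  Bonds formed (products):
    C–C: 3 × 359 = 1077
    C–F: 1 × 497 = 497
    C–H: 9 × 423 = 3807
    Σ(formed) = 5381 kJ
  ΔH_II = 5281 − 5381 = −100 kJ
ΔH_I − ΔH_II = −21 kJ, so reaction I has the more negative ΔH; |ΔH_I − ΔH_II| = 21 kJ.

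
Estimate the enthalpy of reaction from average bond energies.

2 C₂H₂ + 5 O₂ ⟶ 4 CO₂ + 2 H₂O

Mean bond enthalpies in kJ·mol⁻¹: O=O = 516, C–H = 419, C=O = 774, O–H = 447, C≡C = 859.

Bonds broken (reactants):
  C≡C: 2 × 859 = 1718
  C–H: 4 × 419 = 1676
  O=O: 5 × 516 = 2580
  Σ(broken) = 5974 kJ
Bonds formed (products):
  C=O: 8 × 774 = 6192
  O–H: 4 × 447 = 1788
  Σ(formed) = 7980 kJ
ΔH = Σ(broken) − Σ(formed) = 5974 − 7980 = −2006 kJ

ΔH ≈ −2006 kJ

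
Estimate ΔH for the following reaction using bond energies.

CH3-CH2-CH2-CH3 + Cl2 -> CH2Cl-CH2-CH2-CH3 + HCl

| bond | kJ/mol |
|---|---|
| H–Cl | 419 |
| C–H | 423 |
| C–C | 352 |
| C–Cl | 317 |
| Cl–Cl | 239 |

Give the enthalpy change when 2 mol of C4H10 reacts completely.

Bonds broken (reactants):
  C–C: 3 × 352 = 1056
  C–H: 10 × 423 = 4230
  Cl–Cl: 1 × 239 = 239
  Σ(broken) = 5525 kJ
Bonds formed (products):
  C–C: 3 × 352 = 1056
  C–Cl: 1 × 317 = 317
  C–H: 9 × 423 = 3807
  H–Cl: 1 × 419 = 419
  Σ(formed) = 5599 kJ
ΔH = Σ(broken) − Σ(formed) = 5525 − 5599 = −74 kJ
For 2× the reaction as written: 2 × (−74) = −148 kJ

ΔH = −148 kJ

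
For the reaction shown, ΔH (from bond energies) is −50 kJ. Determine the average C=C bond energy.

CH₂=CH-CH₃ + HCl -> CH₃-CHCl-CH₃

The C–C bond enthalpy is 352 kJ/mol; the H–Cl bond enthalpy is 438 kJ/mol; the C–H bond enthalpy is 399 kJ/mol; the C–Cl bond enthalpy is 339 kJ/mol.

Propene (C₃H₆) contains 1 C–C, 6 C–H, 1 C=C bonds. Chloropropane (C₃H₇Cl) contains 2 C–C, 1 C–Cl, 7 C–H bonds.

D(C=C) ≈ 602 kJ/mol

Let D be the C=C bond energy.
Σ(broken) = 1×352 + 6×399 + 1×D + 1×438 = 3184 + D
Σ(formed) = 2×352 + 1×339 + 7×399 = 3836
ΔH = Σ(broken) − Σ(formed) = (3184 + D) − (3836) = −652 + D
Setting this equal to −50 kJ gives D = 602 kJ/mol.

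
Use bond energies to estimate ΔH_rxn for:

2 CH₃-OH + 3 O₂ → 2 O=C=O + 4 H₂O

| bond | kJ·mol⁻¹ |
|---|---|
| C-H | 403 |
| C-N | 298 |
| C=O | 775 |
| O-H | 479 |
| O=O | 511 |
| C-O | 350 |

ΔH ≈ −1323 kJ

Bonds broken (reactants):
  C-H: 6 × 403 = 2418
  C-O: 2 × 350 = 700
  O-H: 2 × 479 = 958
  O=O: 3 × 511 = 1533
  Σ(broken) = 5609 kJ
Bonds formed (products):
  C=O: 4 × 775 = 3100
  O-H: 8 × 479 = 3832
  Σ(formed) = 6932 kJ
ΔH = Σ(broken) − Σ(formed) = 5609 − 6932 = −1323 kJ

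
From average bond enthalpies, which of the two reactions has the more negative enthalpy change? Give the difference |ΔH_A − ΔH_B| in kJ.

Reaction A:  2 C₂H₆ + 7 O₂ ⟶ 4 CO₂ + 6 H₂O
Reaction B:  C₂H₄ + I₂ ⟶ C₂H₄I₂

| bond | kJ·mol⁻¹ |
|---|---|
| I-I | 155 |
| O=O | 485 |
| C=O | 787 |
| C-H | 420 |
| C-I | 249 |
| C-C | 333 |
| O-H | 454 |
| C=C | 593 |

Reaction A:
  Bonds broken (reactants):
    C-C: 2 × 333 = 666
    C-H: 12 × 420 = 5040
    O=O: 7 × 485 = 3395
    Σ(broken) = 9101 kJ
  Bonds formed (products):
    C=O: 8 × 787 = 6296
    O-H: 12 × 454 = 5448
    Σ(formed) = 11744 kJ
  ΔH_A = 9101 − 11744 = −2643 kJ
Reaction B:
  Bonds broken (reactants):
    C-H: 4 × 420 = 1680
    C=C: 1 × 593 = 593
    I-I: 1 × 155 = 155
    Σ(broken) = 2428 kJ
  Bonds formed (products):
    C-C: 1 × 333 = 333
    C-H: 4 × 420 = 1680
    C-I: 2 × 249 = 498
    Σ(formed) = 2511 kJ
  ΔH_B = 2428 − 2511 = −83 kJ
ΔH_A − ΔH_B = −2560 kJ, so reaction A has the more negative ΔH; |ΔH_A − ΔH_B| = 2560 kJ.

Reaction A, by 2560 kJ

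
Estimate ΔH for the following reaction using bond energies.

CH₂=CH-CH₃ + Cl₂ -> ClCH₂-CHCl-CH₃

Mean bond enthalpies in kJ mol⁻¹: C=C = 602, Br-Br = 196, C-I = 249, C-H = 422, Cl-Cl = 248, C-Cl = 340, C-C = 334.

Bonds broken (reactants):
  C-C: 1 × 334 = 334
  C-H: 6 × 422 = 2532
  C=C: 1 × 602 = 602
  Cl-Cl: 1 × 248 = 248
  Σ(broken) = 3716 kJ
Bonds formed (products):
  C-C: 2 × 334 = 668
  C-Cl: 2 × 340 = 680
  C-H: 6 × 422 = 2532
  Σ(formed) = 3880 kJ
ΔH = Σ(broken) − Σ(formed) = 3716 − 3880 = −164 kJ

ΔH ≈ −164 kJ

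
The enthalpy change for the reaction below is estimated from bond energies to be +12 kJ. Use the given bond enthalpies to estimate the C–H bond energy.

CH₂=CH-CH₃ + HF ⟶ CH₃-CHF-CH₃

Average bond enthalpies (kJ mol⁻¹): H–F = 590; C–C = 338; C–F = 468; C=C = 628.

Let D be the C–H bond energy.
Σ(broken) = 1×338 + 6×D + 1×628 + 1×590 = 1556 + 6D
Σ(formed) = 2×338 + 1×468 + 7×D = 1144 + 7D
ΔH = Σ(broken) − Σ(formed) = (1556 + 6D) − (1144 + 7D) = +412 − D
Setting this equal to +12 kJ gives D = 400 kJ/mol.

D(C–H) ≈ 400 kJ/mol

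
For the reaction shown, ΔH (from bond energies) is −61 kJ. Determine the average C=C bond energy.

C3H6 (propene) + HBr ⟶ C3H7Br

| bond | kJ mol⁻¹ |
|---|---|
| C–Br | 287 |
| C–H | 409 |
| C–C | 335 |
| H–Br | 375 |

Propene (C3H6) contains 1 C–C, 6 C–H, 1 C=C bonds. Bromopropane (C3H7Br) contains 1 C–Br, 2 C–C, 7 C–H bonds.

D(C=C) ≈ 595 kJ/mol

Let D be the C=C bond energy.
Σ(broken) = 1×335 + 6×409 + 1×D + 1×375 = 3164 + D
Σ(formed) = 1×287 + 2×335 + 7×409 = 3820
ΔH = Σ(broken) − Σ(formed) = (3164 + D) − (3820) = −656 + D
Setting this equal to −61 kJ gives D = 595 kJ/mol.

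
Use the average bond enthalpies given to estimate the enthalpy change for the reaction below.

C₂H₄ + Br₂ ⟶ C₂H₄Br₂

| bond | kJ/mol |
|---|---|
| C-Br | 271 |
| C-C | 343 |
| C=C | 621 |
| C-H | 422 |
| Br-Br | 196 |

Bonds broken (reactants):
  Br-Br: 1 × 196 = 196
  C-H: 4 × 422 = 1688
  C=C: 1 × 621 = 621
  Σ(broken) = 2505 kJ
Bonds formed (products):
  C-Br: 2 × 271 = 542
  C-C: 1 × 343 = 343
  C-H: 4 × 422 = 1688
  Σ(formed) = 2573 kJ
ΔH = Σ(broken) − Σ(formed) = 2505 − 2573 = −68 kJ

ΔH ≈ −68 kJ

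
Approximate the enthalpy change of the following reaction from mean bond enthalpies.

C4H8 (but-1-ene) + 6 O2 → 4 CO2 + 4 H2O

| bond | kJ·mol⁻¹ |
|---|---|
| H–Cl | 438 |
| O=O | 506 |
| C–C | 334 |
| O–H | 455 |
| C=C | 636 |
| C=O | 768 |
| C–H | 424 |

ΔH ≈ −2052 kJ

Bonds broken (reactants):
  C–C: 2 × 334 = 668
  C–H: 8 × 424 = 3392
  C=C: 1 × 636 = 636
  O=O: 6 × 506 = 3036
  Σ(broken) = 7732 kJ
Bonds formed (products):
  C=O: 8 × 768 = 6144
  O–H: 8 × 455 = 3640
  Σ(formed) = 9784 kJ
ΔH = Σ(broken) − Σ(formed) = 7732 − 9784 = −2052 kJ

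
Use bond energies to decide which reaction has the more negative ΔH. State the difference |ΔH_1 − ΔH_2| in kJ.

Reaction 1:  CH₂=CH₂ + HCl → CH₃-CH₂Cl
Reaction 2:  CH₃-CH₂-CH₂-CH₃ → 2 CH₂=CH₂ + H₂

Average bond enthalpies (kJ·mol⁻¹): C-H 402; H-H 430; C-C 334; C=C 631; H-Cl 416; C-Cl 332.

Reaction 1:
  Bonds broken (reactants):
    C-H: 4 × 402 = 1608
    C=C: 1 × 631 = 631
    H-Cl: 1 × 416 = 416
    Σ(broken) = 2655 kJ
  Bonds formed (products):
    C-C: 1 × 334 = 334
    C-Cl: 1 × 332 = 332
    C-H: 5 × 402 = 2010
    Σ(formed) = 2676 kJ
  ΔH_1 = 2655 − 2676 = −21 kJ
Reaction 2:
  Bonds broken (reactants):
    C-C: 3 × 334 = 1002
    C-H: 10 × 402 = 4020
    Σ(broken) = 5022 kJ
  Bonds formed (products):
    C-H: 8 × 402 = 3216
    C=C: 2 × 631 = 1262
    H-H: 1 × 430 = 430
    Σ(formed) = 4908 kJ
  ΔH_2 = 5022 − 4908 = +114 kJ
ΔH_1 − ΔH_2 = −135 kJ, so reaction 1 has the more negative ΔH; |ΔH_1 − ΔH_2| = 135 kJ.

Reaction 1, by 135 kJ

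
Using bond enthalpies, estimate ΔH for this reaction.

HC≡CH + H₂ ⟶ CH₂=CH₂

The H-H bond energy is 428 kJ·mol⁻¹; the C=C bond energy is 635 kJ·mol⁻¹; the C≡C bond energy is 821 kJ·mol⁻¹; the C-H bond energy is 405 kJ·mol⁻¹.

Bonds broken (reactants):
  C≡C: 1 × 821 = 821
  C-H: 2 × 405 = 810
  H-H: 1 × 428 = 428
  Σ(broken) = 2059 kJ
Bonds formed (products):
  C-H: 4 × 405 = 1620
  C=C: 1 × 635 = 635
  Σ(formed) = 2255 kJ
ΔH = Σ(broken) − Σ(formed) = 2059 − 2255 = −196 kJ

ΔH ≈ −196 kJ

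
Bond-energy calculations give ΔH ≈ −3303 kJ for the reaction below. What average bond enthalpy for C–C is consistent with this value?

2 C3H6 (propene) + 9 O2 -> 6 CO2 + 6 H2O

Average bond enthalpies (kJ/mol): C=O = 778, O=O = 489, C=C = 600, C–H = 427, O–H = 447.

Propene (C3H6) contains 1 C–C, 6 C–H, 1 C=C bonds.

D(C–C) ≈ 336 kJ/mol

Let D be the C–C bond energy.
Σ(broken) = 2×D + 12×427 + 2×600 + 9×489 = 10725 + 2D
Σ(formed) = 12×778 + 12×447 = 14700
ΔH = Σ(broken) − Σ(formed) = (10725 + 2D) − (14700) = −3975 + 2D
Setting this equal to −3303 kJ gives 2D = 672, so D = 336 kJ/mol.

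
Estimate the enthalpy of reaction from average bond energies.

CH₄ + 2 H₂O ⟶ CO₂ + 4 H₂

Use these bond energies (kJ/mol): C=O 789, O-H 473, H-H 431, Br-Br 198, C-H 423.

ΔH ≈ +282 kJ

Bonds broken (reactants):
  C-H: 4 × 423 = 1692
  O-H: 4 × 473 = 1892
  Σ(broken) = 3584 kJ
Bonds formed (products):
  C=O: 2 × 789 = 1578
  H-H: 4 × 431 = 1724
  Σ(formed) = 3302 kJ
ΔH = Σ(broken) − Σ(formed) = 3584 − 3302 = +282 kJ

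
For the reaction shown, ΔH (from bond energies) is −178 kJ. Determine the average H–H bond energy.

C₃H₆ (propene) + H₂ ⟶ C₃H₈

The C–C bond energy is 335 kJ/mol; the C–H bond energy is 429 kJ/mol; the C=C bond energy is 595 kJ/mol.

D(H–H) ≈ 420 kJ/mol

Let D be the H–H bond energy.
Σ(broken) = 1×335 + 6×429 + 1×595 + 1×D = 3504 + D
Σ(formed) = 2×335 + 8×429 = 4102
ΔH = Σ(broken) − Σ(formed) = (3504 + D) − (4102) = −598 + D
Setting this equal to −178 kJ gives D = 420 kJ/mol.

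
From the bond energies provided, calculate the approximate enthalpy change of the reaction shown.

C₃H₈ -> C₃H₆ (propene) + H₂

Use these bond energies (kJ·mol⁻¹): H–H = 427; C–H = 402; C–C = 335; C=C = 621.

ΔH ≈ +91 kJ

Bonds broken (reactants):
  C–C: 2 × 335 = 670
  C–H: 8 × 402 = 3216
  Σ(broken) = 3886 kJ
Bonds formed (products):
  C–C: 1 × 335 = 335
  C–H: 6 × 402 = 2412
  C=C: 1 × 621 = 621
  H–H: 1 × 427 = 427
  Σ(formed) = 3795 kJ
ΔH = Σ(broken) − Σ(formed) = 3886 − 3795 = +91 kJ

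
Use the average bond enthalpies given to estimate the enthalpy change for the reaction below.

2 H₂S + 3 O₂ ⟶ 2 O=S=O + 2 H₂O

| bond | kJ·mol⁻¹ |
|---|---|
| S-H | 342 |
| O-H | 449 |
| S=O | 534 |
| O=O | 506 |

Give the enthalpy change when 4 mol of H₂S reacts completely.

ΔH = −2092 kJ

Bonds broken (reactants):
  O=O: 3 × 506 = 1518
  S-H: 4 × 342 = 1368
  Σ(broken) = 2886 kJ
Bonds formed (products):
  O-H: 4 × 449 = 1796
  S=O: 4 × 534 = 2136
  Σ(formed) = 3932 kJ
ΔH = Σ(broken) − Σ(formed) = 2886 − 3932 = −1046 kJ
For 2× the reaction as written: 2 × (−1046) = −2092 kJ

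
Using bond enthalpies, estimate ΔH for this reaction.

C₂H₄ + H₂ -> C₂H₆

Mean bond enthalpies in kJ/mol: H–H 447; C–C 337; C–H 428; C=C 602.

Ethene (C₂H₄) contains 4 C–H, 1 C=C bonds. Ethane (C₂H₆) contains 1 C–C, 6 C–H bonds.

Bonds broken (reactants):
  C–H: 4 × 428 = 1712
  C=C: 1 × 602 = 602
  H–H: 1 × 447 = 447
  Σ(broken) = 2761 kJ
Bonds formed (products):
  C–C: 1 × 337 = 337
  C–H: 6 × 428 = 2568
  Σ(formed) = 2905 kJ
ΔH = Σ(broken) − Σ(formed) = 2761 − 2905 = −144 kJ

ΔH ≈ −144 kJ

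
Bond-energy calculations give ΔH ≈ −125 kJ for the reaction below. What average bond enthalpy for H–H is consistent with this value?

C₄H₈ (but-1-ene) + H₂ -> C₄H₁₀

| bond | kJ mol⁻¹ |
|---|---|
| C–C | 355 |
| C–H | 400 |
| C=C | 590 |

D(H–H) ≈ 440 kJ/mol

Let D be the H–H bond energy.
Σ(broken) = 2×355 + 8×400 + 1×590 + 1×D = 4500 + D
Σ(formed) = 3×355 + 10×400 = 5065
ΔH = Σ(broken) − Σ(formed) = (4500 + D) − (5065) = −565 + D
Setting this equal to −125 kJ gives D = 440 kJ/mol.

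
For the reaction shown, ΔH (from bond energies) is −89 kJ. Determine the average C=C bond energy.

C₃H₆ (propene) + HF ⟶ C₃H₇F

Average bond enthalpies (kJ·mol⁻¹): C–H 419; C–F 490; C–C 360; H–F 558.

D(C=C) ≈ 622 kJ/mol

Let D be the C=C bond energy.
Σ(broken) = 1×360 + 6×419 + 1×D + 1×558 = 3432 + D
Σ(formed) = 2×360 + 1×490 + 7×419 = 4143
ΔH = Σ(broken) − Σ(formed) = (3432 + D) − (4143) = −711 + D
Setting this equal to −89 kJ gives D = 622 kJ/mol.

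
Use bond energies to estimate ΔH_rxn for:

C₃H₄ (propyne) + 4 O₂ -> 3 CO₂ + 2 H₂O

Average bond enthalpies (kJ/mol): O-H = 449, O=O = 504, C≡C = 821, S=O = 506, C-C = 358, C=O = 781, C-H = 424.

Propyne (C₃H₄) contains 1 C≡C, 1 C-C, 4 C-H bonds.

ΔH ≈ −1591 kJ

Bonds broken (reactants):
  C≡C: 1 × 821 = 821
  C-C: 1 × 358 = 358
  C-H: 4 × 424 = 1696
  O=O: 4 × 504 = 2016
  Σ(broken) = 4891 kJ
Bonds formed (products):
  C=O: 6 × 781 = 4686
  O-H: 4 × 449 = 1796
  Σ(formed) = 6482 kJ
ΔH = Σ(broken) − Σ(formed) = 4891 − 6482 = −1591 kJ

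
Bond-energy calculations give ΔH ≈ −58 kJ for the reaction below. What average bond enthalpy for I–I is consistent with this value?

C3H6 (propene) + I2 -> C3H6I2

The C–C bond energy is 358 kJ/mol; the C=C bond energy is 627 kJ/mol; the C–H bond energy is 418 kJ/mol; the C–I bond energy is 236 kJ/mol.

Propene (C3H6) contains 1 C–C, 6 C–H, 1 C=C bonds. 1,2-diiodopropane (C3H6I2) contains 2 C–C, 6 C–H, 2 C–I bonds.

Let D be the I–I bond energy.
Σ(broken) = 1×358 + 6×418 + 1×627 + 1×D = 3493 + D
Σ(formed) = 2×358 + 6×418 + 2×236 = 3696
ΔH = Σ(broken) − Σ(formed) = (3493 + D) − (3696) = −203 + D
Setting this equal to −58 kJ gives D = 145 kJ/mol.

D(I–I) ≈ 145 kJ/mol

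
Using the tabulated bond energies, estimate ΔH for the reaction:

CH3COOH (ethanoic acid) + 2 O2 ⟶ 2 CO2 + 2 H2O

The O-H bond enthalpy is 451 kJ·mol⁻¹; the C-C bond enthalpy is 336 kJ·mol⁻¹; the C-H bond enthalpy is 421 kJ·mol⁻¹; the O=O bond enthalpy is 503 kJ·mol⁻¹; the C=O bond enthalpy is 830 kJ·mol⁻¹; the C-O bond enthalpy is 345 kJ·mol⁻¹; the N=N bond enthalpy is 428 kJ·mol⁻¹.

ΔH ≈ −893 kJ

Bonds broken (reactants):
  C-C: 1 × 336 = 336
  C-H: 3 × 421 = 1263
  C-O: 1 × 345 = 345
  C=O: 1 × 830 = 830
  O-H: 1 × 451 = 451
  O=O: 2 × 503 = 1006
  Σ(broken) = 4231 kJ
Bonds formed (products):
  C=O: 4 × 830 = 3320
  O-H: 4 × 451 = 1804
  Σ(formed) = 5124 kJ
ΔH = Σ(broken) − Σ(formed) = 4231 − 5124 = −893 kJ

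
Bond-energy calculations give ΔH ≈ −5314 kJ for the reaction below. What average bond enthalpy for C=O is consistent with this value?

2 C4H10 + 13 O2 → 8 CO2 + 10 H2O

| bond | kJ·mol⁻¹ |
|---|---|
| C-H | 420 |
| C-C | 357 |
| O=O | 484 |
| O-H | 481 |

D(C=O) ≈ 783 kJ/mol

Let D be the C=O bond energy.
Σ(broken) = 6×357 + 20×420 + 13×484 = 16834
Σ(formed) = 16×D + 20×481 = 9620 + 16D
ΔH = Σ(broken) − Σ(formed) = (16834) − (9620 + 16D) = +7214 − 16D
Setting this equal to −5314 kJ gives 16D = 12528, so D = 783 kJ/mol.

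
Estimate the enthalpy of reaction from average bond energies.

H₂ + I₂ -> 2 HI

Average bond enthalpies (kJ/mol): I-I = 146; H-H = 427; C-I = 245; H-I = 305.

ΔH ≈ −37 kJ

Bonds broken (reactants):
  H-H: 1 × 427 = 427
  I-I: 1 × 146 = 146
  Σ(broken) = 573 kJ
Bonds formed (products):
  H-I: 2 × 305 = 610
  Σ(formed) = 610 kJ
ΔH = Σ(broken) − Σ(formed) = 573 − 610 = −37 kJ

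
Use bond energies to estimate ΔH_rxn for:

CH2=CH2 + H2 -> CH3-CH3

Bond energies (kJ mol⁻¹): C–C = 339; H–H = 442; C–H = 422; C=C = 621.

Bonds broken (reactants):
  C–H: 4 × 422 = 1688
  C=C: 1 × 621 = 621
  H–H: 1 × 442 = 442
  Σ(broken) = 2751 kJ
Bonds formed (products):
  C–C: 1 × 339 = 339
  C–H: 6 × 422 = 2532
  Σ(formed) = 2871 kJ
ΔH = Σ(broken) − Σ(formed) = 2751 − 2871 = −120 kJ

ΔH ≈ −120 kJ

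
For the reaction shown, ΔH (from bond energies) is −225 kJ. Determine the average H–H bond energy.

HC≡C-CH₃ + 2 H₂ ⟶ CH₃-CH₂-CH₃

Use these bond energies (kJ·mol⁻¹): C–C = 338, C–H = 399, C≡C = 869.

Let D be the H–H bond energy.
Σ(broken) = 1×869 + 1×338 + 4×399 + 2×D = 2803 + 2D
Σ(formed) = 2×338 + 8×399 = 3868
ΔH = Σ(broken) − Σ(formed) = (2803 + 2D) − (3868) = −1065 + 2D
Setting this equal to −225 kJ gives 2D = 840, so D = 420 kJ/mol.

D(H–H) ≈ 420 kJ/mol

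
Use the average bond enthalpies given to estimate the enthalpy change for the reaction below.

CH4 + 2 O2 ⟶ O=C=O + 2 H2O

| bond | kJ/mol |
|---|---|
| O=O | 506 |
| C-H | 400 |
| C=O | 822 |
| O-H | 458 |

Bonds broken (reactants):
  C-H: 4 × 400 = 1600
  O=O: 2 × 506 = 1012
  Σ(broken) = 2612 kJ
Bonds formed (products):
  C=O: 2 × 822 = 1644
  O-H: 4 × 458 = 1832
  Σ(formed) = 3476 kJ
ΔH = Σ(broken) − Σ(formed) = 2612 − 3476 = −864 kJ

ΔH ≈ −864 kJ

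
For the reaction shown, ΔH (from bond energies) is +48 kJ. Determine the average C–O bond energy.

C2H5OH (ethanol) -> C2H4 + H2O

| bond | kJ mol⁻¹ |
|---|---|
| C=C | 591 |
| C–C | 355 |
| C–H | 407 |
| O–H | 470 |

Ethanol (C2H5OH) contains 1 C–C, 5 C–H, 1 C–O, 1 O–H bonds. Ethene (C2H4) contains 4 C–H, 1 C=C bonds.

D(C–O) ≈ 347 kJ/mol

Let D be the C–O bond energy.
Σ(broken) = 1×355 + 5×407 + 1×D + 1×470 = 2860 + D
Σ(formed) = 4×407 + 1×591 + 2×470 = 3159
ΔH = Σ(broken) − Σ(formed) = (2860 + D) − (3159) = −299 + D
Setting this equal to +48 kJ gives D = 347 kJ/mol.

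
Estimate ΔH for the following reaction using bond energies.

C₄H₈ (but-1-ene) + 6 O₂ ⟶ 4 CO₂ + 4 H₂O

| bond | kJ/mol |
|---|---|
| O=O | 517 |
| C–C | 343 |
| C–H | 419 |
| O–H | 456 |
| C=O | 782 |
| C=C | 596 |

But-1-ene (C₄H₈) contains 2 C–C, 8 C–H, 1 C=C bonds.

Bonds broken (reactants):
  C–C: 2 × 343 = 686
  C–H: 8 × 419 = 3352
  C=C: 1 × 596 = 596
  O=O: 6 × 517 = 3102
  Σ(broken) = 7736 kJ
Bonds formed (products):
  C=O: 8 × 782 = 6256
  O–H: 8 × 456 = 3648
  Σ(formed) = 9904 kJ
ΔH = Σ(broken) − Σ(formed) = 7736 − 9904 = −2168 kJ

ΔH ≈ −2168 kJ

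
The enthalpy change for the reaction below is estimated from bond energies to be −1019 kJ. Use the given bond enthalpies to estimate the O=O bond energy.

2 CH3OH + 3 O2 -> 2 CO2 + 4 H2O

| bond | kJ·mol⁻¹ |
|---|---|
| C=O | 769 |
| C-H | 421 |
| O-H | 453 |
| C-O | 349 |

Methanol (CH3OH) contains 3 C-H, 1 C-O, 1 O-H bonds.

D(O=O) ≈ 517 kJ/mol

Let D be the O=O bond energy.
Σ(broken) = 6×421 + 2×349 + 2×453 + 3×D = 4130 + 3D
Σ(formed) = 4×769 + 8×453 = 6700
ΔH = Σ(broken) − Σ(formed) = (4130 + 3D) − (6700) = −2570 + 3D
Setting this equal to −1019 kJ gives 3D = 1551, so D = 517 kJ/mol.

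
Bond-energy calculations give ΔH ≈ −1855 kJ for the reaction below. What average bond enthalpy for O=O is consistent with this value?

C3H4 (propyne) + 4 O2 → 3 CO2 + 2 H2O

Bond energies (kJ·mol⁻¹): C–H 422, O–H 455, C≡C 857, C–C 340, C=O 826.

D(O=O) ≈ 509 kJ/mol

Let D be the O=O bond energy.
Σ(broken) = 1×857 + 1×340 + 4×422 + 4×D = 2885 + 4D
Σ(formed) = 6×826 + 4×455 = 6776
ΔH = Σ(broken) − Σ(formed) = (2885 + 4D) − (6776) = −3891 + 4D
Setting this equal to −1855 kJ gives 4D = 2036, so D = 509 kJ/mol.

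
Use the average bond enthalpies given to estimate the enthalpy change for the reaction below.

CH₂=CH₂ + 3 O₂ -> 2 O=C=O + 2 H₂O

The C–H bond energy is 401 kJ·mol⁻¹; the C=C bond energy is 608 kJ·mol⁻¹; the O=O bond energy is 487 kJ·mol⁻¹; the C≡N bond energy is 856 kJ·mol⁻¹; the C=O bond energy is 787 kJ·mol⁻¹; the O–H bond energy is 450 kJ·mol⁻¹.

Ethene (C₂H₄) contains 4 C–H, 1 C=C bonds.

ΔH ≈ −1275 kJ

Bonds broken (reactants):
  C–H: 4 × 401 = 1604
  C=C: 1 × 608 = 608
  O=O: 3 × 487 = 1461
  Σ(broken) = 3673 kJ
Bonds formed (products):
  C=O: 4 × 787 = 3148
  O–H: 4 × 450 = 1800
  Σ(formed) = 4948 kJ
ΔH = Σ(broken) − Σ(formed) = 3673 − 4948 = −1275 kJ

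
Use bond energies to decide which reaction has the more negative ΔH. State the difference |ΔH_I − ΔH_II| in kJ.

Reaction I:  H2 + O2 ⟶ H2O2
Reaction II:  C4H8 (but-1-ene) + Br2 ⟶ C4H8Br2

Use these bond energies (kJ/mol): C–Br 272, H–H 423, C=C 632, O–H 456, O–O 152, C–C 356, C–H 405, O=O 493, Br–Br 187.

Reaction I, by 67 kJ

Reaction I:
  Bonds broken (reactants):
    H–H: 1 × 423 = 423
    O=O: 1 × 493 = 493
    Σ(broken) = 916 kJ
  Bonds formed (products):
    O–H: 2 × 456 = 912
    O–O: 1 × 152 = 152
    Σ(formed) = 1064 kJ
  ΔH_I = 916 − 1064 = −148 kJ
Reaction II:
  Bonds broken (reactants):
    Br–Br: 1 × 187 = 187
    C–C: 2 × 356 = 712
    C–H: 8 × 405 = 3240
    C=C: 1 × 632 = 632
    Σ(broken) = 4771 kJ
  Bonds formed (products):
    C–Br: 2 × 272 = 544
    C–C: 3 × 356 = 1068
    C–H: 8 × 405 = 3240
    Σ(formed) = 4852 kJ
  ΔH_II = 4771 − 4852 = −81 kJ
ΔH_I − ΔH_II = −67 kJ, so reaction I has the more negative ΔH; |ΔH_I − ΔH_II| = 67 kJ.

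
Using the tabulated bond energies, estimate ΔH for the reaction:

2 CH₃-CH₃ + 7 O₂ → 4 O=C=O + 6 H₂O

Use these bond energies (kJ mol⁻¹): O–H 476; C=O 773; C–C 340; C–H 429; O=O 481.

Bonds broken (reactants):
  C–C: 2 × 340 = 680
  C–H: 12 × 429 = 5148
  O=O: 7 × 481 = 3367
  Σ(broken) = 9195 kJ
Bonds formed (products):
  C=O: 8 × 773 = 6184
  O–H: 12 × 476 = 5712
  Σ(formed) = 11896 kJ
ΔH = Σ(broken) − Σ(formed) = 9195 − 11896 = −2701 kJ

ΔH ≈ −2701 kJ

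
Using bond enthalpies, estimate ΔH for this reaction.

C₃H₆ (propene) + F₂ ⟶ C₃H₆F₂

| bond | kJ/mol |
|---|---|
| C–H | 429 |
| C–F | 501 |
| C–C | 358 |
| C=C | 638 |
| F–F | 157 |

Bonds broken (reactants):
  C–C: 1 × 358 = 358
  C–H: 6 × 429 = 2574
  C=C: 1 × 638 = 638
  F–F: 1 × 157 = 157
  Σ(broken) = 3727 kJ
Bonds formed (products):
  C–C: 2 × 358 = 716
  C–F: 2 × 501 = 1002
  C–H: 6 × 429 = 2574
  Σ(formed) = 4292 kJ
ΔH = Σ(broken) − Σ(formed) = 3727 − 4292 = −565 kJ

ΔH ≈ −565 kJ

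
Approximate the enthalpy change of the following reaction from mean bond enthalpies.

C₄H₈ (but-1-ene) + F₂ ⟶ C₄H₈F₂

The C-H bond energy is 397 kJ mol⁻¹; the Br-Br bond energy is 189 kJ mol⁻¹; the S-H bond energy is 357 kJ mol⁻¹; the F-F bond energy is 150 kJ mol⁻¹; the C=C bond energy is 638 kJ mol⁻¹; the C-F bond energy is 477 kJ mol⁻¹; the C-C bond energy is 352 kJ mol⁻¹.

Bonds broken (reactants):
  C-C: 2 × 352 = 704
  C-H: 8 × 397 = 3176
  C=C: 1 × 638 = 638
  F-F: 1 × 150 = 150
  Σ(broken) = 4668 kJ
Bonds formed (products):
  C-C: 3 × 352 = 1056
  C-F: 2 × 477 = 954
  C-H: 8 × 397 = 3176
  Σ(formed) = 5186 kJ
ΔH = Σ(broken) − Σ(formed) = 4668 − 5186 = −518 kJ

ΔH ≈ −518 kJ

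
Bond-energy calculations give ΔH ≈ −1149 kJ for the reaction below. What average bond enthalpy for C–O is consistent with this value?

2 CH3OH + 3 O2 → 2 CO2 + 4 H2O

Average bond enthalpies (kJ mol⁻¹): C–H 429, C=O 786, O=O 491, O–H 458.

Let D be the C–O bond energy.
Σ(broken) = 6×429 + 2×D + 2×458 + 3×491 = 4963 + 2D
Σ(formed) = 4×786 + 8×458 = 6808
ΔH = Σ(broken) − Σ(formed) = (4963 + 2D) − (6808) = −1845 + 2D
Setting this equal to −1149 kJ gives 2D = 696, so D = 348 kJ/mol.

D(C–O) ≈ 348 kJ/mol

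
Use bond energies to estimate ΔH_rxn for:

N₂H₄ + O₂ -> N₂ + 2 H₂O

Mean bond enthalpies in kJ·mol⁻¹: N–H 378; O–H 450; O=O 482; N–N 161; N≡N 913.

Bonds broken (reactants):
  N–H: 4 × 378 = 1512
  N–N: 1 × 161 = 161
  O=O: 1 × 482 = 482
  Σ(broken) = 2155 kJ
Bonds formed (products):
  N≡N: 1 × 913 = 913
  O–H: 4 × 450 = 1800
  Σ(formed) = 2713 kJ
ΔH = Σ(broken) − Σ(formed) = 2155 − 2713 = −558 kJ

ΔH ≈ −558 kJ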